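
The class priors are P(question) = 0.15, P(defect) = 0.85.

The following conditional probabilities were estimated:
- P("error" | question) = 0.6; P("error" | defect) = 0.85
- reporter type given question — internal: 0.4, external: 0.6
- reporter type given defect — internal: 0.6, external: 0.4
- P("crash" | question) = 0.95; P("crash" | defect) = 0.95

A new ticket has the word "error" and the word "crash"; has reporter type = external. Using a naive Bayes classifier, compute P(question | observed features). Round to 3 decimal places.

0.157

question: 0.15 × 0.6 × 0.6 × 0.95 = 0.0513
defect: 0.85 × 0.85 × 0.4 × 0.95 = 0.27455
P(question | x) = 0.0513 / 0.32585 ≈ 0.157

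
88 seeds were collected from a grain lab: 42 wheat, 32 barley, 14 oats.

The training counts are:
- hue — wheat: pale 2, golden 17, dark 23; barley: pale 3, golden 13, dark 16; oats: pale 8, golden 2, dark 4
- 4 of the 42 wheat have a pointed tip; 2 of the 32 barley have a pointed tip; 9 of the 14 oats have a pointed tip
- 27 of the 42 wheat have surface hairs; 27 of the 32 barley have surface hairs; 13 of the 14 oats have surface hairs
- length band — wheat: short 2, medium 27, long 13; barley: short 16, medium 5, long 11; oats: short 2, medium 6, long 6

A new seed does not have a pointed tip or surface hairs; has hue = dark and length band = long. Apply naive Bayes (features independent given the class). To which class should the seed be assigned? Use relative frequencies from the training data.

wheat

wheat: (42/88) × (23/42) × (38/42) × (15/42) × (13/42) ≈ 0.0261406
barley: (32/88) × (16/32) × (30/32) × (5/32) × (11/32) = 0.0091552734375
oats: (14/88) × (4/14) × (5/14) × (1/14) × (6/14) ≈ 0.000496952
Highest score → wheat.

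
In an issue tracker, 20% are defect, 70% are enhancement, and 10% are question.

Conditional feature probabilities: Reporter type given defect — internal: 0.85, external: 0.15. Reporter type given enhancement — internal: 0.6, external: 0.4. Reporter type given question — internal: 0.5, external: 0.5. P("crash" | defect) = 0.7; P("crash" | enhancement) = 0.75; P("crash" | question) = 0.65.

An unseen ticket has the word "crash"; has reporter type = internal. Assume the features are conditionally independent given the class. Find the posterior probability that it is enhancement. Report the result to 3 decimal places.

0.675

defect: 0.2 × 0.85 × 0.7 = 0.119
enhancement: 0.7 × 0.6 × 0.75 = 0.315
question: 0.1 × 0.5 × 0.65 = 0.0325
P(enhancement | x) = 0.315 / 0.4665 ≈ 0.675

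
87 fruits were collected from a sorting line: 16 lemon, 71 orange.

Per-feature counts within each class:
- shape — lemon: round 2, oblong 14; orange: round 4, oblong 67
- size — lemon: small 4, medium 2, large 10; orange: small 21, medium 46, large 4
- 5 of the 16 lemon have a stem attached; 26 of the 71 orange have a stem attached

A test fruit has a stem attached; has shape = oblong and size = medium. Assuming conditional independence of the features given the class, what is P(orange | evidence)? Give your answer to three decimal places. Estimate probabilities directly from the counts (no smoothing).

lemon: (16/87) × (14/16) × (2/16) × (5/16) ≈ 0.00628592
orange: (71/87) × (67/71) × (46/71) × (26/71) ≈ 0.182713
P(orange | x) = 0.182713 / 0.18899892 ≈ 0.967

0.967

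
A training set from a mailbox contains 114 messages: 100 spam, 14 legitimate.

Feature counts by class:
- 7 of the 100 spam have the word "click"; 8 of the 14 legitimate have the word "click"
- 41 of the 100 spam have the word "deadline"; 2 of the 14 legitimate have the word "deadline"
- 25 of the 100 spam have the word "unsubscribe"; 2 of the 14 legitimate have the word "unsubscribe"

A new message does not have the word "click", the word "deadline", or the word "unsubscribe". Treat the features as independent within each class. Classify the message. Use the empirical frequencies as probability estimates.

spam: (100/114) × (93/100) × (59/100) × (75/100) ≈ 0.360987
legitimate: (14/114) × (6/14) × (12/14) × (12/14) ≈ 0.0386681
Highest score → spam.

spam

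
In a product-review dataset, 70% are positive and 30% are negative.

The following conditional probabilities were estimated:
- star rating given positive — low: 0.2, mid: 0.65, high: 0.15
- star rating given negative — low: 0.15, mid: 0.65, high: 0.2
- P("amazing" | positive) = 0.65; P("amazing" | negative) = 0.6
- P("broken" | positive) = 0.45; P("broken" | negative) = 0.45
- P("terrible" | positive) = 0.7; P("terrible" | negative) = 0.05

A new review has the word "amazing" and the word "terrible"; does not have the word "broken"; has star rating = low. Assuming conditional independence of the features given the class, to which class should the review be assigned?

positive

positive: 0.7 × 0.2 × 0.65 × (1−0.45) × 0.7 = 0.035035
negative: 0.3 × 0.15 × 0.6 × (1−0.45) × 0.05 = 0.0007425
Highest score → positive.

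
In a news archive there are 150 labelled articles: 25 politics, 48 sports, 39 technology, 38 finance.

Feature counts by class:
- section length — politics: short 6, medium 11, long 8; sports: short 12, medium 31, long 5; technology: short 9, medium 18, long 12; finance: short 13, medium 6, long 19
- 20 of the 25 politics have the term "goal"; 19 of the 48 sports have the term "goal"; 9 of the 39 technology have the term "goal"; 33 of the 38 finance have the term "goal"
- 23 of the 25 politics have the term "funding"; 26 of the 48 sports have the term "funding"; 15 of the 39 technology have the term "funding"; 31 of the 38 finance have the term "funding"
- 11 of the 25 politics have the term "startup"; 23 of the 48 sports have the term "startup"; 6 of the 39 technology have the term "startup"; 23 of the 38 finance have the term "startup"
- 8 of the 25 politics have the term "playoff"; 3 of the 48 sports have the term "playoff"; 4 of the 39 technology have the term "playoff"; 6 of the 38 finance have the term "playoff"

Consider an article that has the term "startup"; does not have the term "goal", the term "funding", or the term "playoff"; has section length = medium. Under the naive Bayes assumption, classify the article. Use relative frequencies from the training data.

sports

politics: (25/150) × (11/25) × (5/25) × (2/25) × (11/25) × (17/25) ≈ 0.000351061
sports: (48/150) × (31/48) × (29/48) × (22/48) × (23/48) × (45/48) ≈ 0.0257079
technology: (39/150) × (18/39) × (30/39) × (24/39) × (6/39) × (35/39) ≈ 0.00784286
finance: (38/150) × (6/38) × (5/38) × (7/38) × (23/38) × (32/38) ≈ 0.000494164
Highest score → sports.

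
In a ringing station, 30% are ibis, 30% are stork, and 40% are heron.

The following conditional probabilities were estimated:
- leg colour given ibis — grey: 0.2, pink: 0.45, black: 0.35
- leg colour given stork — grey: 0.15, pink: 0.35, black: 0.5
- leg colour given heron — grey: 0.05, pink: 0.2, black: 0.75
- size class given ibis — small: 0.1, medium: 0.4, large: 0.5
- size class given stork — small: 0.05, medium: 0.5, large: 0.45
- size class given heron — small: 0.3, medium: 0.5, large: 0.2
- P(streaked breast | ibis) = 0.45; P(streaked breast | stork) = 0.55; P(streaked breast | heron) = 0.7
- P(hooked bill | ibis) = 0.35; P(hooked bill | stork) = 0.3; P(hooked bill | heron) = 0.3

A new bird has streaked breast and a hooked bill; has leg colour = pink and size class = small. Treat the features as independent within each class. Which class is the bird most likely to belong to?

heron

ibis: 0.3 × 0.45 × 0.1 × 0.45 × 0.35 = 0.00212625
stork: 0.3 × 0.35 × 0.05 × 0.55 × 0.3 = 0.00086625
heron: 0.4 × 0.2 × 0.3 × 0.7 × 0.3 = 0.00504
Highest score → heron.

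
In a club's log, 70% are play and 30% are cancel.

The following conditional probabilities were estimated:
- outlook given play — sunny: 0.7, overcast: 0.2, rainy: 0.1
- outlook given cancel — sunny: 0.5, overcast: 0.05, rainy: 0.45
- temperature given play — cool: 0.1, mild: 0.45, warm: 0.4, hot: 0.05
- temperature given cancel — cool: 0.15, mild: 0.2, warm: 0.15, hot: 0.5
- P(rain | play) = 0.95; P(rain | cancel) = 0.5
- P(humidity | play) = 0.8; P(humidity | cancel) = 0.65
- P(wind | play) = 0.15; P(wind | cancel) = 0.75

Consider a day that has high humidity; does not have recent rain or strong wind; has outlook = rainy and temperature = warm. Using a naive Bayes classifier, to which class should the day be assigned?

cancel

play: 0.7 × 0.1 × 0.4 × (1−0.95) × 0.8 × (1−0.15) = 0.000952
cancel: 0.3 × 0.45 × 0.15 × (1−0.5) × 0.65 × (1−0.75) = 0.0016453125
Highest score → cancel.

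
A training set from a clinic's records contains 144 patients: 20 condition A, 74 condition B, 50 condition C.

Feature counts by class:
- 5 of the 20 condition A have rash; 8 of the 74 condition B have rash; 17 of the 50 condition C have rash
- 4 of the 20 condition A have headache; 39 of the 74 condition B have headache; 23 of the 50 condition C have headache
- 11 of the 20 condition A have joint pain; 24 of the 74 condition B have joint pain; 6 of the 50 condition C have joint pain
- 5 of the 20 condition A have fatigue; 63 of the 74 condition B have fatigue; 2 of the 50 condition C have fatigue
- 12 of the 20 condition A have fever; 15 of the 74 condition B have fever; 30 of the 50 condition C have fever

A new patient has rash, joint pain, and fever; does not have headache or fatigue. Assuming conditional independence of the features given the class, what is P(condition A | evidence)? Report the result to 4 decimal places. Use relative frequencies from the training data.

0.5958

condition A: (20/144) × (5/20) × (16/20) × (11/20) × (15/20) × (12/20) = 0.006875
condition B: (74/144) × (8/74) × (35/74) × (24/74) × (11/74) × (15/74) ≈ 0.000256782
condition C: (50/144) × (17/50) × (27/50) × (6/50) × (48/50) × (30/50) = 0.0044064
P(condition A | x) = 0.006875 / 0.011538182 ≈ 0.5958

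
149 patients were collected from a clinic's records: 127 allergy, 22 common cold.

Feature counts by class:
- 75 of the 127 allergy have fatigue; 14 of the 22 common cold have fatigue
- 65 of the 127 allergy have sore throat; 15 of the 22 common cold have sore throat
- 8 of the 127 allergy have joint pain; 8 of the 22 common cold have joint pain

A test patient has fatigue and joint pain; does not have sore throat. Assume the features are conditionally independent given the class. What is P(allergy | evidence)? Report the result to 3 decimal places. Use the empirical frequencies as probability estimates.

0.587

allergy: (127/149) × (75/127) × (62/127) × (8/127) ≈ 0.0154792
common cold: (22/149) × (14/22) × (7/22) × (8/22) ≈ 0.0108714
P(allergy | x) = 0.0154792 / 0.0263506 ≈ 0.587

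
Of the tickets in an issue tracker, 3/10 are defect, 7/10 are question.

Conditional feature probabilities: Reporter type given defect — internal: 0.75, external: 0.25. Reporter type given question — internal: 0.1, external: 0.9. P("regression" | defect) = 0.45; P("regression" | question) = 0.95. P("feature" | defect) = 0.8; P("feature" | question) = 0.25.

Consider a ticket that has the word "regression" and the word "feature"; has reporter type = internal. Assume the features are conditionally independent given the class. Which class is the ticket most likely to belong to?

defect: 0.3 × 0.75 × 0.45 × 0.8 = 0.081
question: 0.7 × 0.1 × 0.95 × 0.25 = 0.016625
Highest score → defect.

defect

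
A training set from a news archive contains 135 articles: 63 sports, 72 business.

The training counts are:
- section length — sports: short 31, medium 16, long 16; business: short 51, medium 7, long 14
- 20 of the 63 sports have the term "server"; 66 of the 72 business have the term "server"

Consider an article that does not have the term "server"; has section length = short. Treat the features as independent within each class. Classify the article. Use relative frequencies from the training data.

sports

sports: (63/135) × (31/63) × (43/63) ≈ 0.156731
business: (72/135) × (51/72) × (6/72) ≈ 0.0314815
Highest score → sports.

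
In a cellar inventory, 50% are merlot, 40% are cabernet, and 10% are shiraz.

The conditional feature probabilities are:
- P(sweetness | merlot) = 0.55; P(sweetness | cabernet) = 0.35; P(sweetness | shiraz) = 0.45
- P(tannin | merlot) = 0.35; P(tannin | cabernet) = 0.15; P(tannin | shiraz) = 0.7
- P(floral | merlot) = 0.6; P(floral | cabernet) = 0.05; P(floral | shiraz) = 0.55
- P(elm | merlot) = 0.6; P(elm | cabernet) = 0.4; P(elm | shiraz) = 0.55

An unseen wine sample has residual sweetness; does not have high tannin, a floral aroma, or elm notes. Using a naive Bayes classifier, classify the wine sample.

cabernet

merlot: 0.5 × 0.55 × (1−0.35) × (1−0.6) × (1−0.6) = 0.0286
cabernet: 0.4 × 0.35 × (1−0.15) × (1−0.05) × (1−0.4) = 0.06783
shiraz: 0.1 × 0.45 × (1−0.7) × (1−0.55) × (1−0.55) = 0.00273375
Highest score → cabernet.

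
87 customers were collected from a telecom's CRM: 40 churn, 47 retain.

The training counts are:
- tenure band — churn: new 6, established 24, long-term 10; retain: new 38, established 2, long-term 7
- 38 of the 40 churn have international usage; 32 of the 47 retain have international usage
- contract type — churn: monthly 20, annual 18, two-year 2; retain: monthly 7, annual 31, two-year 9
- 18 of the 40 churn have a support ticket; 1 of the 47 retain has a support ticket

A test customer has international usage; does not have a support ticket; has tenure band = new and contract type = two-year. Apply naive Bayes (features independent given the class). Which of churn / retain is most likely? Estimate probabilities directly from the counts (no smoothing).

churn: (40/87) × (6/40) × (38/40) × (2/40) × (22/40) ≈ 0.00180172
retain: (47/87) × (38/47) × (32/47) × (9/47) × (46/47) ≈ 0.0557341
Highest score → retain.

retain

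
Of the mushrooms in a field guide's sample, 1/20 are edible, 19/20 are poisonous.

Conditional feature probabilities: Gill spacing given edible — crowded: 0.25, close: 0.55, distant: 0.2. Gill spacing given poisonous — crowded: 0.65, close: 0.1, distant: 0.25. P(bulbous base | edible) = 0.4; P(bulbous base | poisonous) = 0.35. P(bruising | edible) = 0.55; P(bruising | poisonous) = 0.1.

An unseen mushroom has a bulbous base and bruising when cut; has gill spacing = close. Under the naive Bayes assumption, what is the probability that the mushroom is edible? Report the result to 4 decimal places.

edible: 0.05 × 0.55 × 0.4 × 0.55 = 0.00605
poisonous: 0.95 × 0.1 × 0.35 × 0.1 = 0.003325
P(edible | x) = 0.00605 / 0.009375 ≈ 0.6453

0.6453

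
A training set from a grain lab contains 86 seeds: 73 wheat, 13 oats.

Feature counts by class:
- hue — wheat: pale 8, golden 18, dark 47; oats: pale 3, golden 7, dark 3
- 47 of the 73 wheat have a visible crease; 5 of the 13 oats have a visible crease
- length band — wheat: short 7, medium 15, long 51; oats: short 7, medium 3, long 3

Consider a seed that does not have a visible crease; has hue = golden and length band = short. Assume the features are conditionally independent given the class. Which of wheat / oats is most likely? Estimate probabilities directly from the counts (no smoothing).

wheat: (73/86) × (18/73) × (26/73) × (7/73) ≈ 0.00714825
oats: (13/86) × (7/13) × (8/13) × (7/13) ≈ 0.0269712
Highest score → oats.

oats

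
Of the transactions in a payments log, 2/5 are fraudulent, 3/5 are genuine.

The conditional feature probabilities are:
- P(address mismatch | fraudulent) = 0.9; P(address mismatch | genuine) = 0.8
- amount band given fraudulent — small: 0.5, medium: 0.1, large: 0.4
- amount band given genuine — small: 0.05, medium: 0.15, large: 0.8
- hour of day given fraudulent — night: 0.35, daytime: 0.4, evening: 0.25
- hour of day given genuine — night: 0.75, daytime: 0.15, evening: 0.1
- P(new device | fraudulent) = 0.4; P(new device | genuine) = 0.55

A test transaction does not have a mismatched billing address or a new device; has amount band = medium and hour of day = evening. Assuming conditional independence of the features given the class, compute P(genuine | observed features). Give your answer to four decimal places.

fraudulent: 0.4 × (1−0.9) × 0.1 × 0.25 × (1−0.4) = 0.0006
genuine: 0.6 × (1−0.8) × 0.15 × 0.1 × (1−0.55) = 0.00081
P(genuine | x) = 0.00081 / 0.00141 ≈ 0.5745

0.5745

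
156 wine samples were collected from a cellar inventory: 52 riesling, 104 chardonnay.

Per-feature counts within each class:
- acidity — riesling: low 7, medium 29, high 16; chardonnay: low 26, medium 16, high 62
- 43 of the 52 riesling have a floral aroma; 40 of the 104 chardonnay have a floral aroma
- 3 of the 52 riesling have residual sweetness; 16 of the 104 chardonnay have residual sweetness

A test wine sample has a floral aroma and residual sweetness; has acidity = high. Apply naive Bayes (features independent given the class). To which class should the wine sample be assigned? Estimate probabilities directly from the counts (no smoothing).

riesling: (52/156) × (16/52) × (43/52) × (3/52) ≈ 0.00489304
chardonnay: (104/156) × (62/104) × (40/104) × (16/104) ≈ 0.0235169
Highest score → chardonnay.

chardonnay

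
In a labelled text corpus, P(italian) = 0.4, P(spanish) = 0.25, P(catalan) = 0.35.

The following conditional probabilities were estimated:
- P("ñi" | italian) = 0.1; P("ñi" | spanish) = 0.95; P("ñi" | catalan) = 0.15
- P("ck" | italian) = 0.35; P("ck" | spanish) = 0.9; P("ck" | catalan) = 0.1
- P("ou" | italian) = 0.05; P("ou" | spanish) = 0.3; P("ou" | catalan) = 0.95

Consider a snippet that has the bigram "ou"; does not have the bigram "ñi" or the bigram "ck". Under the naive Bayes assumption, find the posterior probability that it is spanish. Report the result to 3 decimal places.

0.001

italian: 0.4 × (1−0.1) × (1−0.35) × 0.05 = 0.0117
spanish: 0.25 × (1−0.95) × (1−0.9) × 0.3 = 0.000375
catalan: 0.35 × (1−0.15) × (1−0.1) × 0.95 = 0.2543625
P(spanish | x) = 0.000375 / 0.2664375 ≈ 0.001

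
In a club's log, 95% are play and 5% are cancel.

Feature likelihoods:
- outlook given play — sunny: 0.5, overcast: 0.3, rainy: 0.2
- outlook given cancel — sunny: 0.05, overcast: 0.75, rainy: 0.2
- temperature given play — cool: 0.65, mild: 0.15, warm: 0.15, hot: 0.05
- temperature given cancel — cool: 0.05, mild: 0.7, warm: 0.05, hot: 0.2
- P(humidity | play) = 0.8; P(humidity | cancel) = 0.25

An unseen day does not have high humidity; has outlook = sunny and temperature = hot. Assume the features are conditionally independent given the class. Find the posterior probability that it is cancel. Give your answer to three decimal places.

0.073

play: 0.95 × 0.5 × 0.05 × (1−0.8) = 0.00475
cancel: 0.05 × 0.05 × 0.2 × (1−0.25) = 0.000375
P(cancel | x) = 0.000375 / 0.005125 ≈ 0.073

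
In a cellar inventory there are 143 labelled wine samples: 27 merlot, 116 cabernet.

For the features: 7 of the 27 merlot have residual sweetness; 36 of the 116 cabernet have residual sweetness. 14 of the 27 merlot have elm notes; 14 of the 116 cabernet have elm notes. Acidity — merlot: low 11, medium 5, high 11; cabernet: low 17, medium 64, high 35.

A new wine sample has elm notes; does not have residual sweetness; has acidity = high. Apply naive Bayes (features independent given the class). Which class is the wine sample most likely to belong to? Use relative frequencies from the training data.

merlot: (27/143) × (20/27) × (14/27) × (11/27) ≈ 0.0295452
cabernet: (116/143) × (80/116) × (14/116) × (35/116) ≈ 0.020372
Highest score → merlot.

merlot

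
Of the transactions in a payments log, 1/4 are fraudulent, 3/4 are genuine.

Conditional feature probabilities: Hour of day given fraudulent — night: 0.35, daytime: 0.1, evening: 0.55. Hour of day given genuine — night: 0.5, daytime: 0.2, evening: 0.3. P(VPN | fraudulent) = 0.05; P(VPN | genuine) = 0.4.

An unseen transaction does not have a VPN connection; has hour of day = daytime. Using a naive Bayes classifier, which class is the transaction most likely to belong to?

genuine

fraudulent: 0.25 × 0.1 × (1−0.05) = 0.02375
genuine: 0.75 × 0.2 × (1−0.4) = 0.09
Highest score → genuine.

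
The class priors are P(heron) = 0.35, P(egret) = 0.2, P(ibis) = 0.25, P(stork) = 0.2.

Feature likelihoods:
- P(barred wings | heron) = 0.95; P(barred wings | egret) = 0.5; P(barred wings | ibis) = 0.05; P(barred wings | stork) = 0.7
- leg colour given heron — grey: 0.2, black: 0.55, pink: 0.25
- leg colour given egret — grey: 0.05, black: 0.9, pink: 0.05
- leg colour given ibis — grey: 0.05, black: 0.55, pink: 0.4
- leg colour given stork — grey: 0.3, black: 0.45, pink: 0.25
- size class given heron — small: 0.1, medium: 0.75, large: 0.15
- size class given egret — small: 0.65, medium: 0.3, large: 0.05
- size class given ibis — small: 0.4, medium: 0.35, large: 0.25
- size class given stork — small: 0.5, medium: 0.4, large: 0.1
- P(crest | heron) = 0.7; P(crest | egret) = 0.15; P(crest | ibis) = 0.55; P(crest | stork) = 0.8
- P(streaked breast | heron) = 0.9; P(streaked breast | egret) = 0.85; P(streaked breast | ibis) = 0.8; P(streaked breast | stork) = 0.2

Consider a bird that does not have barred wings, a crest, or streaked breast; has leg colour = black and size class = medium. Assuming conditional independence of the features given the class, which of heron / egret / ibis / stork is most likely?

ibis

heron: 0.35 × (1−0.95) × 0.55 × 0.75 × (1−0.7) × (1−0.9) = 0.0002165625
egret: 0.2 × (1−0.5) × 0.9 × 0.3 × (1−0.15) × (1−0.85) = 0.0034425
ibis: 0.25 × (1−0.05) × 0.55 × 0.35 × (1−0.55) × (1−0.8) = 0.0041146875
stork: 0.2 × (1−0.7) × 0.45 × 0.4 × (1−0.8) × (1−0.2) = 0.001728
Highest score → ibis.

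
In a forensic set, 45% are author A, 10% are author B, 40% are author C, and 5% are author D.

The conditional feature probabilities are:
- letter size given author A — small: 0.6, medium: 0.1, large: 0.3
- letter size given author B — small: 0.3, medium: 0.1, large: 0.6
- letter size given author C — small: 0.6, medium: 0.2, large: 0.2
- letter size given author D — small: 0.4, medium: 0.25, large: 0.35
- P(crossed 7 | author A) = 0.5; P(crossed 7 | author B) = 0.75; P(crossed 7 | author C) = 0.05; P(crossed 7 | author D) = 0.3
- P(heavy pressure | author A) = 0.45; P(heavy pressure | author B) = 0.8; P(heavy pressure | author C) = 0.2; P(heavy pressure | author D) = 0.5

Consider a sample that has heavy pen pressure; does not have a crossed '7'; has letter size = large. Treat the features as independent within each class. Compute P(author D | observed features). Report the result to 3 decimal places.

author A: 0.45 × 0.3 × (1−0.5) × 0.45 = 0.030375
author B: 0.1 × 0.6 × (1−0.75) × 0.8 = 0.012
author C: 0.4 × 0.2 × (1−0.05) × 0.2 = 0.0152
author D: 0.05 × 0.35 × (1−0.3) × 0.5 = 0.006125
P(author D | x) = 0.006125 / 0.0637 ≈ 0.096

0.096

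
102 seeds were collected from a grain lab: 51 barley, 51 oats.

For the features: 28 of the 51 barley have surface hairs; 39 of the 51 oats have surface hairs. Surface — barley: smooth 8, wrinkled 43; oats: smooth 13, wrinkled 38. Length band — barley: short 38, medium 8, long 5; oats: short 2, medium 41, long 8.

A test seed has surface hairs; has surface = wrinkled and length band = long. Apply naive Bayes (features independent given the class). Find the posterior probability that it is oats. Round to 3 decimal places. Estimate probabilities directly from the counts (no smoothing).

0.663

barley: (51/102) × (28/51) × (43/51) × (5/51) ≈ 0.0226911
oats: (51/102) × (39/51) × (38/51) × (8/51) ≈ 0.0446887
P(oats | x) = 0.0446887 / 0.0673798 ≈ 0.663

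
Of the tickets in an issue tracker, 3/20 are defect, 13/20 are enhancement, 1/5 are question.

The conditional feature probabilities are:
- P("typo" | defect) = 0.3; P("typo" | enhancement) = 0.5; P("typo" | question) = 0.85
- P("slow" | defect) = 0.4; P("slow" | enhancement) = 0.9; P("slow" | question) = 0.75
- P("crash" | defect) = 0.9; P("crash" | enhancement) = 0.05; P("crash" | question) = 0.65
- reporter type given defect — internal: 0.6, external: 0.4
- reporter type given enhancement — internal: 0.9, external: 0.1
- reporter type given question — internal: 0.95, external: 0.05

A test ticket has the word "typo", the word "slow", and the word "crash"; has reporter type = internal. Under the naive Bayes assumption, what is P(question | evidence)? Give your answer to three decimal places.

0.775

defect: 0.15 × 0.3 × 0.4 × 0.9 × 0.6 = 0.00972
enhancement: 0.65 × 0.5 × 0.9 × 0.05 × 0.9 = 0.0131625
question: 0.2 × 0.85 × 0.75 × 0.65 × 0.95 = 0.07873125
P(question | x) = 0.07873125 / 0.10161375 ≈ 0.775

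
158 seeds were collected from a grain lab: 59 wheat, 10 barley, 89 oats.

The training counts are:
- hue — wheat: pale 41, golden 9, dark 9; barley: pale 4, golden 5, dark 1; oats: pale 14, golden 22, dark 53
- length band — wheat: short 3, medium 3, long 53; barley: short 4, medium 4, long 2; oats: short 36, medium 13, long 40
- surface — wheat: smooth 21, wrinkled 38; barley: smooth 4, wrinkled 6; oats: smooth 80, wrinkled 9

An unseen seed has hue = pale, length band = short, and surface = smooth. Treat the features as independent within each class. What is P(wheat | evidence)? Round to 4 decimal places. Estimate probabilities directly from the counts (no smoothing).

wheat: (59/158) × (41/59) × (3/59) × (21/59) ≈ 0.00469638
barley: (10/158) × (4/10) × (4/10) × (4/10) ≈ 0.00405063
oats: (89/158) × (14/89) × (36/89) × (80/89) ≈ 0.0322169
P(wheat | x) = 0.00469638 / 0.04096391 ≈ 0.1146

0.1146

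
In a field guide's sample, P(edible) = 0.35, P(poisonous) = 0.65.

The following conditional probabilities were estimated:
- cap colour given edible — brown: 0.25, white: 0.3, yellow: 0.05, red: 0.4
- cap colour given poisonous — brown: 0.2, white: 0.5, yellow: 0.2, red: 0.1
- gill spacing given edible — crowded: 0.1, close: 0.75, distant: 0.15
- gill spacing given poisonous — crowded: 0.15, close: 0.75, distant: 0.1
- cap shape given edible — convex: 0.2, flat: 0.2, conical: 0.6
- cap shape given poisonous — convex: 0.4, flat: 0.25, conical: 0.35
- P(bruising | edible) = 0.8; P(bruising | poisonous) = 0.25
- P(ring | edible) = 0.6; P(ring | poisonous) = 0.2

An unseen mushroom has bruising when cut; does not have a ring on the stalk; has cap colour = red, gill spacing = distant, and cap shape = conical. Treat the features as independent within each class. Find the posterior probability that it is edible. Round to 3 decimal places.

edible: 0.35 × 0.4 × 0.15 × 0.6 × 0.8 × (1−0.6) = 0.004032
poisonous: 0.65 × 0.1 × 0.1 × 0.35 × 0.25 × (1−0.2) = 0.000455
P(edible | x) = 0.004032 / 0.004487 ≈ 0.899

0.899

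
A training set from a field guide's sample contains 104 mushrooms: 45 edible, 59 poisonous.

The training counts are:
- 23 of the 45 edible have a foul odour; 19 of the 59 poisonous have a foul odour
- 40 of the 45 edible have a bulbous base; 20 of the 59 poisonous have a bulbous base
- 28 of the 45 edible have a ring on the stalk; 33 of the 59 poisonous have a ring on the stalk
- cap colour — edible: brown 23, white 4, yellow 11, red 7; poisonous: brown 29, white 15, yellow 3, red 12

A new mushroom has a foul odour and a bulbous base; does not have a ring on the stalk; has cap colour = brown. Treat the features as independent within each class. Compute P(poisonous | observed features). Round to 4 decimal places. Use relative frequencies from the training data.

edible: (45/104) × (23/45) × (40/45) × (17/45) × (23/45) ≈ 0.0379572
poisonous: (59/104) × (19/59) × (20/59) × (26/59) × (29/59) ≈ 0.0134142
P(poisonous | x) = 0.0134142 / 0.0513714 ≈ 0.2611

0.2611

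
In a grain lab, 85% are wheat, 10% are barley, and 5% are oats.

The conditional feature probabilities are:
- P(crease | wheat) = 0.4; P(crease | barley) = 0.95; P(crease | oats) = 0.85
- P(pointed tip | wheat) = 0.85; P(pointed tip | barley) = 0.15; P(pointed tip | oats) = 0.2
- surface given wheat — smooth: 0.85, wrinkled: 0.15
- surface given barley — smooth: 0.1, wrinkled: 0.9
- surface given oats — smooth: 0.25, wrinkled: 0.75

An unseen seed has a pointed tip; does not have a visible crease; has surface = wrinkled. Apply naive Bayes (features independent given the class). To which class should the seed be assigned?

wheat: 0.85 × (1−0.4) × 0.85 × 0.15 = 0.065025
barley: 0.1 × (1−0.95) × 0.15 × 0.9 = 0.000675
oats: 0.05 × (1−0.85) × 0.2 × 0.75 = 0.001125
Highest score → wheat.

wheat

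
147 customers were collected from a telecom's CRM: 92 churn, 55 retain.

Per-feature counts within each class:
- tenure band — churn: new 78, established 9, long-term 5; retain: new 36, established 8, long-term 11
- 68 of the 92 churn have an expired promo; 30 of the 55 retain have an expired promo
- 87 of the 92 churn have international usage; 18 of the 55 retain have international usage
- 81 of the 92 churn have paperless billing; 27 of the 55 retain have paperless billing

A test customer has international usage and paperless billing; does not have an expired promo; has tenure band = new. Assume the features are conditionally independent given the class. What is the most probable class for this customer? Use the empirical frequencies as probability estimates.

churn

churn: (92/147) × (78/92) × (24/92) × (87/92) × (81/92) ≈ 0.115247
retain: (55/147) × (36/55) × (25/55) × (18/55) × (27/55) ≈ 0.0178844
Highest score → churn.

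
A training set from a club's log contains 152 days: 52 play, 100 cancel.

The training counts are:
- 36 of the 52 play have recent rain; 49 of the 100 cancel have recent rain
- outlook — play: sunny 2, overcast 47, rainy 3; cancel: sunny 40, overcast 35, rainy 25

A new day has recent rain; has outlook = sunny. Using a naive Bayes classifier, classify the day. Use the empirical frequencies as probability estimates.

cancel

play: (52/152) × (36/52) × (2/52) ≈ 0.00910931
cancel: (100/152) × (49/100) × (40/100) ≈ 0.128947
Highest score → cancel.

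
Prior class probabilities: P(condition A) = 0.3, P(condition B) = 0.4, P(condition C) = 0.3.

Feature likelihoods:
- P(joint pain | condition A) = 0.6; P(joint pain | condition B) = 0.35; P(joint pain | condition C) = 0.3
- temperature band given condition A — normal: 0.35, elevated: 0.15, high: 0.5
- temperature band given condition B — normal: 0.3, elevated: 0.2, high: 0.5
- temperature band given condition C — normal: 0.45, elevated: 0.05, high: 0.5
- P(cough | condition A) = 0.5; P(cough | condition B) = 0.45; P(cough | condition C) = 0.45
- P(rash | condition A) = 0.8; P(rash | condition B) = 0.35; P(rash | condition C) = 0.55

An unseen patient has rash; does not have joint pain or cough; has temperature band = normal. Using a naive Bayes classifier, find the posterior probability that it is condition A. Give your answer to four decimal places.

condition A: 0.3 × (1−0.6) × 0.35 × (1−0.5) × 0.8 = 0.0168
condition B: 0.4 × (1−0.35) × 0.3 × (1−0.45) × 0.35 = 0.015015
condition C: 0.3 × (1−0.3) × 0.45 × (1−0.45) × 0.55 = 0.02858625
P(condition A | x) = 0.0168 / 0.06040125 ≈ 0.2781

0.2781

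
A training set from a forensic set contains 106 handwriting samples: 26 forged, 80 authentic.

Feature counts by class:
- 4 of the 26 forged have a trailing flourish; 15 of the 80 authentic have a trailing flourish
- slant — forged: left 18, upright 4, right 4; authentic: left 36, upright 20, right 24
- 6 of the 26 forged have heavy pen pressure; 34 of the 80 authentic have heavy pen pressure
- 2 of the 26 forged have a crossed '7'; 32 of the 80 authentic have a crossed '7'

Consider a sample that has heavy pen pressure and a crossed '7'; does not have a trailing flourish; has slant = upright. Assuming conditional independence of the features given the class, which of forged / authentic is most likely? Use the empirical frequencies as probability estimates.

authentic

forged: (26/106) × (22/26) × (4/26) × (6/26) × (2/26) ≈ 0.000566811
authentic: (80/106) × (65/80) × (20/80) × (34/80) × (32/80) ≈ 0.0260613
Highest score → authentic.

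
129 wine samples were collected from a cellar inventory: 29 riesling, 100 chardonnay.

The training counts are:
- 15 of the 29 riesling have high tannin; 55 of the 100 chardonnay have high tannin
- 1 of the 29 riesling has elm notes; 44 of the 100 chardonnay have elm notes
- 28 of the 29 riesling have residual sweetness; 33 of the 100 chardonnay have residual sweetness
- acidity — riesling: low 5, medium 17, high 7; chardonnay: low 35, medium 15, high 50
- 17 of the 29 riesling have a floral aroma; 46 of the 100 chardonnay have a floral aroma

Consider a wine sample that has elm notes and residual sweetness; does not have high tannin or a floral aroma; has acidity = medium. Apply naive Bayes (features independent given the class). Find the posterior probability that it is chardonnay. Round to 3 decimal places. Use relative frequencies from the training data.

riesling: (29/129) × (14/29) × (1/29) × (28/29) × (17/29) × (12/29) ≈ 0.000876465
chardonnay: (100/129) × (45/100) × (44/100) × (33/100) × (15/100) × (54/100) ≈ 0.00410274
P(chardonnay | x) = 0.00410274 / 0.004979205 ≈ 0.824

0.824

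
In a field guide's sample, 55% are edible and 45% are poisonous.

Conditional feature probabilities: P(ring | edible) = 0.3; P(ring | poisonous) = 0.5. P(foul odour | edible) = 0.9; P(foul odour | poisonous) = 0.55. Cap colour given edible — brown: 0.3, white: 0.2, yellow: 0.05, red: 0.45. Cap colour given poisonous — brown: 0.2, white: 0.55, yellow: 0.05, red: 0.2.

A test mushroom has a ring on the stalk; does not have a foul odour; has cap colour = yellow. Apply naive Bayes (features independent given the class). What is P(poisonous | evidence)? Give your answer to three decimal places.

edible: 0.55 × 0.3 × (1−0.9) × 0.05 = 0.000825
poisonous: 0.45 × 0.5 × (1−0.55) × 0.05 = 0.0050625
P(poisonous | x) = 0.0050625 / 0.0058875 ≈ 0.860

0.860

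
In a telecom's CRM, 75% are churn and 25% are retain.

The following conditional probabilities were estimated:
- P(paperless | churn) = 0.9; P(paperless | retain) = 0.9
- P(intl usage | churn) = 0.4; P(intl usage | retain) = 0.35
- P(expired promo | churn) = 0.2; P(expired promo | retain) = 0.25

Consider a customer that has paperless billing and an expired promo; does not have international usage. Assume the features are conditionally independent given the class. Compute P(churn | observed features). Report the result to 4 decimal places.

0.6890

churn: 0.75 × 0.9 × (1−0.4) × 0.2 = 0.081
retain: 0.25 × 0.9 × (1−0.35) × 0.25 = 0.0365625
P(churn | x) = 0.081 / 0.1175625 ≈ 0.6890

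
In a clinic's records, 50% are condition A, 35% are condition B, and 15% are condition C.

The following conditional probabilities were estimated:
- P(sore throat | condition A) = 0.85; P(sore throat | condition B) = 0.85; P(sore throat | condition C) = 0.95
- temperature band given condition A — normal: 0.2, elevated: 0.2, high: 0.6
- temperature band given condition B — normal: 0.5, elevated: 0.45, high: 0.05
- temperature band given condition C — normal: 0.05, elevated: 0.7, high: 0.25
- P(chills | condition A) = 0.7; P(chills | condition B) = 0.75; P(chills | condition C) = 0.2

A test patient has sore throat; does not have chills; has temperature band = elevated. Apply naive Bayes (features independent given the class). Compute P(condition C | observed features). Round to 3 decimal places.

condition A: 0.5 × 0.85 × 0.2 × (1−0.7) = 0.0255
condition B: 0.35 × 0.85 × 0.45 × (1−0.75) = 0.03346875
condition C: 0.15 × 0.95 × 0.7 × (1−0.2) = 0.0798
P(condition C | x) = 0.0798 / 0.13876875 ≈ 0.575

0.575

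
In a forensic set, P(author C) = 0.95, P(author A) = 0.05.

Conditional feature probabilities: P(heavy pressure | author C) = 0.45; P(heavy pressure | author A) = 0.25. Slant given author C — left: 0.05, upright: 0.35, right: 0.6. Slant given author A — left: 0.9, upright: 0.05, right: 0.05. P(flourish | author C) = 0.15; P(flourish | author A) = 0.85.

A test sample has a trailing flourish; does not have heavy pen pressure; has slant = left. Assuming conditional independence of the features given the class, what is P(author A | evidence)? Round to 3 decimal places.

author C: 0.95 × (1−0.45) × 0.05 × 0.15 = 0.00391875
author A: 0.05 × (1−0.25) × 0.9 × 0.85 = 0.0286875
P(author A | x) = 0.0286875 / 0.03260625 ≈ 0.880

0.880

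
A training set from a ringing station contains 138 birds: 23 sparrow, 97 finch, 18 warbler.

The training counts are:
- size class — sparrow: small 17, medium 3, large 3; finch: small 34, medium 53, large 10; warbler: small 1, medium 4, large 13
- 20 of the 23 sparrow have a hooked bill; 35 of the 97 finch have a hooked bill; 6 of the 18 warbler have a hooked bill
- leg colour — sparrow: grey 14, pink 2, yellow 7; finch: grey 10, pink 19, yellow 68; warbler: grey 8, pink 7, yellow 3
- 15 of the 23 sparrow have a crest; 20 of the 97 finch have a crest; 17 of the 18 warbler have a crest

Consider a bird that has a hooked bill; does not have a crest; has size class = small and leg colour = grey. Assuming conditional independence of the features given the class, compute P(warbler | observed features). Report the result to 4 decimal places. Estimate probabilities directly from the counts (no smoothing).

sparrow: (23/138) × (17/23) × (20/23) × (14/23) × (8/23) ≈ 0.0226795
finch: (97/138) × (34/97) × (35/97) × (10/97) × (77/97) ≈ 0.00727517
warbler: (18/138) × (1/18) × (6/18) × (8/18) × (1/18) ≈ 0.000059641
P(warbler | x) = 0.000059641 / 0.030014311 ≈ 0.0020

0.0020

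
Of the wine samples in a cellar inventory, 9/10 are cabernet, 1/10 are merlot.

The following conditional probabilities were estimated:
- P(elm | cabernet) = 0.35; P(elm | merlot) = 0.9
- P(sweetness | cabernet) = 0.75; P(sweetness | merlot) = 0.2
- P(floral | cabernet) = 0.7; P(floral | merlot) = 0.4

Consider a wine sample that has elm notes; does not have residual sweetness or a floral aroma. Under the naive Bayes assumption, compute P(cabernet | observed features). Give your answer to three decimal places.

0.354

cabernet: 0.9 × 0.35 × (1−0.75) × (1−0.7) = 0.023625
merlot: 0.1 × 0.9 × (1−0.2) × (1−0.4) = 0.0432
P(cabernet | x) = 0.023625 / 0.066825 ≈ 0.354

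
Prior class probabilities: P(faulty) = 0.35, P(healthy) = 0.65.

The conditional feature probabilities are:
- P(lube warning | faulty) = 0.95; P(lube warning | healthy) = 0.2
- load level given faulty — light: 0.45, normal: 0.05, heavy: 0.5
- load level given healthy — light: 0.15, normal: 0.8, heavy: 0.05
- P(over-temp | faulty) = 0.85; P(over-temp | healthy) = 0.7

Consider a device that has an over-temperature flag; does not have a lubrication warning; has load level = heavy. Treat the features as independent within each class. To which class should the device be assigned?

healthy

faulty: 0.35 × (1−0.95) × 0.5 × 0.85 = 0.0074375
healthy: 0.65 × (1−0.2) × 0.05 × 0.7 = 0.0182
Highest score → healthy.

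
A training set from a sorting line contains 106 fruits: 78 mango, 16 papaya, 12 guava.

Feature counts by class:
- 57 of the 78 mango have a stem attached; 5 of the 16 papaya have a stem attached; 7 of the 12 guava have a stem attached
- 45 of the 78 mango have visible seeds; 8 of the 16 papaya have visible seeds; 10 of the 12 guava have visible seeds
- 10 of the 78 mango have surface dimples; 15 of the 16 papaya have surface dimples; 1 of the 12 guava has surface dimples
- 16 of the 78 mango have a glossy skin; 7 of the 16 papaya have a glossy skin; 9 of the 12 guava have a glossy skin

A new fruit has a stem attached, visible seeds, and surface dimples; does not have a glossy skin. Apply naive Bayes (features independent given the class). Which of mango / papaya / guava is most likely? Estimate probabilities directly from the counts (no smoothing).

mango

mango: (78/106) × (57/78) × (45/78) × (10/78) × (62/78) ≈ 0.0316147
papaya: (16/106) × (5/16) × (8/16) × (15/16) × (9/16) ≈ 0.0124374
guava: (12/106) × (7/12) × (10/12) × (1/12) × (3/12) ≈ 0.00114649
Highest score → mango.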